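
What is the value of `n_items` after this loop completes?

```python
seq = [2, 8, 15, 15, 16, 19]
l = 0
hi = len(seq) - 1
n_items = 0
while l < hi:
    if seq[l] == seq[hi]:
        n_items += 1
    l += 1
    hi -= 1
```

Count matching pairs from ends
`n_items` takes the values: 0 → 1

Answer: 1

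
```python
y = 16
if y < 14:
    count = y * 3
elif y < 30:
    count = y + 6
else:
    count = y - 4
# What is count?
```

Trace:
`y = 16` → y = 16
`if y < 14: ...` → y < 14 is False, y < 30 is True → count = 22
So count = 22

Answer: 22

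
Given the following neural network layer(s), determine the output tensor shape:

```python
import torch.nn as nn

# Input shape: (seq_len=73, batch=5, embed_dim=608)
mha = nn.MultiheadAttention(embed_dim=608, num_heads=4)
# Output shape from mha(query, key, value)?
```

Input: (73, 5, 608) -> Output: (73, 5, 608)

Answer: (73, 5, 608)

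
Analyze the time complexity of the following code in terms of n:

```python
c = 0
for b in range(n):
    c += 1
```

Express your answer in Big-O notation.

Each loop level contributes: n. Multiplying the contributions gives O(n).

Answer: O(n)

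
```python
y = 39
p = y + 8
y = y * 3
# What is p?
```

Trace:
`y = 39` → y = 39
`p = y + 8` → p = 47
`y = y * 3` → y = 117
So p = 47

Answer: 47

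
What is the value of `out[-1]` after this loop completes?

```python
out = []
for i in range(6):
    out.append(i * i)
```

Last element of squares 0 to 5
`out` takes the values: [] → [0] → [0, 1] → [0, 1, 4] → [0, 1, 4, 9] → [0, 1, 4, 9, 16] → [0, 1, 4, 9, 16, 25]
So `out[-1]` = 25

Answer: 25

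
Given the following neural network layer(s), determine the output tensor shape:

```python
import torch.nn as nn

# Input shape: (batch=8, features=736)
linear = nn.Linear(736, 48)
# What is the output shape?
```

Input: (8, 736) -> Output: (8, 48)

Answer: (8, 48)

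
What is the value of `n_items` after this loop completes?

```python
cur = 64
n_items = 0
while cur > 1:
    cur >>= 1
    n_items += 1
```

Count right shifts until 1
`n_items` takes the values: 0 → 1 → 2 → 3 → 4 → 5 → 6

Answer: 6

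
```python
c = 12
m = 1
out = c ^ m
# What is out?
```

Trace:
`c = 12` → c = 12
`m = 1` → m = 1
`out = c ^ m` → out = 13
So out = 13

Answer: 13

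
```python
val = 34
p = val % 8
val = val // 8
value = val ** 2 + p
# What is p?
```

Trace:
`val = 34` → val = 34
`p = val % 8` → p = 2
`val = val // 8` → val = 4
`value = val ** 2 + p` → value = 18
So p = 2

Answer: 2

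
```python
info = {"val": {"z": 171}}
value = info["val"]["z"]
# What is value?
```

Trace:
`info = {"val": {"z": 171}}` → info = {'val': {'z': 171}}
`value = info["val"]["z"]` → value = 171
So value = 171

Answer: 171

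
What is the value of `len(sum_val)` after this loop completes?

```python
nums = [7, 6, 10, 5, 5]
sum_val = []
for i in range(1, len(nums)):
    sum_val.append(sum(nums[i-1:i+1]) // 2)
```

Number of 2-element averages
`sum_val` takes the values: [] → [6] → [6, 8] → [6, 8, 7] → [6, 8, 7, 5]
So `len(sum_val)` = 4

Answer: 4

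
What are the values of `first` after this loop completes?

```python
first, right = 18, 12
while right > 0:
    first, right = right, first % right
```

GCD of 18 and 12
`first` takes the values: 18 → 12 → 6

Answer: 6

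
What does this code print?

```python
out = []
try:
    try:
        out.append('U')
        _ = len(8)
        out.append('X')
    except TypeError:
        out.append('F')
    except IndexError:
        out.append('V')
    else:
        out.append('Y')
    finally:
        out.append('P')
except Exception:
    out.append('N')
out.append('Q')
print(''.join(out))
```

Execution trace: 'U' (inner try body) → 'F' (inner except TypeError) → 'P' (inner finally) → 'Q' (after the try/except). Output: UFPQ

Answer: UFPQ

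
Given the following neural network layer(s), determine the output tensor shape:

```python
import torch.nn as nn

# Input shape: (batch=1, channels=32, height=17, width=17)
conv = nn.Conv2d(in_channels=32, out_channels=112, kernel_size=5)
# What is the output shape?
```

Input: (1, 32, 17, 17) -> Output: (1, 112, 13, 13)

Answer: (1, 112, 13, 13)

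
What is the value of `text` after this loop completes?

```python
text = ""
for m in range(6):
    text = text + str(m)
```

Concatenate digits 0 to 5
`text` takes the values: "" → "0" → "01" → "012" → "0123" → "01234" → "012345"

Answer: "012345"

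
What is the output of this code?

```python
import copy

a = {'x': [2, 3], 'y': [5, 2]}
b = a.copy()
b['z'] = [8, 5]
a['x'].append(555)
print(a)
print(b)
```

Key concept: shallow copy of dict with mutable values.
Step by step:
`a = {'x': [2, 3], 'y': [5, 2]}` → a = {'x': [2, 3], 'y': [5, 2]}
`b = a.copy()` → b = {'x': [2, 3], 'y': [5, 2]}
`b['z'] = [8, 5]` → b = {'x': [2, 3], 'y': [5, 2], 'z': [8, 5]}
`a['x'].append(555)` → a = {'x': [2, 3, 555], 'y': [5, 2]}; b = {'x': [2, 3, 555], 'y': [5, 2], 'z': [8, 5]}
`print(a)` → prints {'x': [2, 3, 555], 'y': [5, 2]}
`print(b)` → prints {'x': [2, 3, 555], 'y': [5, 2], 'z': [8, 5]}

Answer:
{'x': [2, 3, 555], 'y': [5, 2]}
{'x': [2, 3, 555], 'y': [5, 2], 'z': [8, 5]}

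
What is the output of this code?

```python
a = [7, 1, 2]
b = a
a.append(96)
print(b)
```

Key concept: basic list aliasing.
Step by step:
`a = [7, 1, 2]` → a = [7, 1, 2]
`b = a` → b = [7, 1, 2] (same object as a)
`a.append(96)` → a = [7, 1, 2, 96] (same object as b); b = [7, 1, 2, 96] (same object as a)
`print(b)` → prints [7, 1, 2, 96]

Answer: [7, 1, 2, 96]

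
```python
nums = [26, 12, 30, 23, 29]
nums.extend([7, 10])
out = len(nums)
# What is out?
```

Trace:
`nums = [26, 12, 30, 23, 29]` → nums = [26, 12, 30, 23, 29]
`nums.extend([7, 10])` → nums = [26, 12, 30, 23, 29, 7, 10]
`out = len(nums)` → out = 7
So out = 7

Answer: 7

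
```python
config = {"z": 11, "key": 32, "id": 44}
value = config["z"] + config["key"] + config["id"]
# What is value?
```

Trace:
`config = {"z": 11, "key": 32, "id": 44}` → config = {'z': 11, 'key': 32, 'id': 44}
`value = config["z"] + config["key"] + config["id"]` → value = 87
So value = 87

Answer: 87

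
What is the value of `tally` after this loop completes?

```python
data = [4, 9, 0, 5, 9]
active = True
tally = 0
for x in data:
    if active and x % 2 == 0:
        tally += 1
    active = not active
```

Count even values at even positions
`tally` takes the values: 0 → 1 → 2

Answer: 2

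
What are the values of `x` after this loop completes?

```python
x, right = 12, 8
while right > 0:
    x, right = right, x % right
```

GCD of 12 and 8
`x` takes the values: 12 → 8 → 4

Answer: 4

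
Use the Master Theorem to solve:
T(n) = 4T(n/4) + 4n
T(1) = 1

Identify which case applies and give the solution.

a=4, b=4, f(n)=4n. log_4(4) = 1. Since c=1 = 1, Case 2 applies: T(n) = Θ(n^log_b(a) · log n) = O(n log n).

Answer: O(n log n) - Case 2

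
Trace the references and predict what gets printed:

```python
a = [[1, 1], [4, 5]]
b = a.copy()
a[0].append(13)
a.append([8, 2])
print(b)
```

Key concept: shallow copy with nested lists.
Step by step:
`a = [[1, 1], [4, 5]]` → a = [[1, 1], [4, 5]]
`b = a.copy()` → b = [[1, 1], [4, 5]]
`a[0].append(13)` → a = [[1, 1, 13], [4, 5]]; b = [[1, 1, 13], [4, 5]]
`a.append([8, 2])` → a = [[1, 1, 13], [4, 5], [8, 2]]
`print(b)` → prints [[1, 1, 13], [4, 5]]

Answer: [[1, 1, 13], [4, 5]]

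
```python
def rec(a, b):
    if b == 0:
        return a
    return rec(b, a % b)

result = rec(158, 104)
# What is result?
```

rec(158, 104) -> rec(104, 54) -> rec(54, 50) -> rec(50, 4) -> rec(4, 2) -> rec(2, 0) -> 2

Answer: 2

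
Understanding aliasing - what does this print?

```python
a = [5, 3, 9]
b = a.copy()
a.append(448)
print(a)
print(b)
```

Key concept: list.copy() creates independent copy.
Step by step:
`a = [5, 3, 9]` → a = [5, 3, 9]
`b = a.copy()` → b = [5, 3, 9]
`a.append(448)` → a = [5, 3, 9, 448]
`print(a)` → prints [5, 3, 9, 448]
`print(b)` → prints [5, 3, 9]

Answer:
[5, 3, 9, 448]
[5, 3, 9]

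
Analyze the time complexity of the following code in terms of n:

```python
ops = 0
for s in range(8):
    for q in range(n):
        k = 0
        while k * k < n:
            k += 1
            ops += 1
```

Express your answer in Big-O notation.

Each loop level contributes: 1 × n × √n. Multiplying the contributions gives O(n√n).

Answer: O(n√n)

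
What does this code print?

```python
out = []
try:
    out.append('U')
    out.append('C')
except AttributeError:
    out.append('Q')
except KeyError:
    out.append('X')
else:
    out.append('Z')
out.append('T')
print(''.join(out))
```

Execution trace: 'U' (try body) → 'C' (try body, no exception) → 'Z' (else) → 'T' (after the try/except). Output: UCZT

Answer: UCZT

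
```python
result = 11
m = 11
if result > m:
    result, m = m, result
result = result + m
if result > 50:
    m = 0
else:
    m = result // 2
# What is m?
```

Trace:
`result = 11` → result = 11
`m = 11` → m = 11
`if result > m: ...` → result > m is False → no variable changes
`result = result + m` → result = 22
`if result > 50: ...` → result > 50 is False, take else branch → no variable changes
So m = 11

Answer: 11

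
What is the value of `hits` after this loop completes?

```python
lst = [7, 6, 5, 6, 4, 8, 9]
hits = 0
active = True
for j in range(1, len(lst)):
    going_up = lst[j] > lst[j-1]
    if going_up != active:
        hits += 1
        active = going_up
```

Count direction changes in [7, 6, 5, 6, 4, 8, 9]
`hits` takes the values: 0 → 1 → 2 → 3 → 4

Answer: 4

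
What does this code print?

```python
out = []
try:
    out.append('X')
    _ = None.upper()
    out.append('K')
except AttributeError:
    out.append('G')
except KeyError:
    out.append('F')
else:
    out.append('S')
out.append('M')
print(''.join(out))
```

Execution trace: 'X' (try body) → 'G' (except AttributeError) → 'M' (after the try/except). Output: XGM

Answer: XGM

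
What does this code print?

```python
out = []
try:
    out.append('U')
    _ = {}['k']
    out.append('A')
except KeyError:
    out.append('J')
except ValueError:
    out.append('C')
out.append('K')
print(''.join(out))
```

Execution trace: 'U' (try body) → 'J' (except KeyError) → 'K' (after the try/except). Output: UJK

Answer: UJK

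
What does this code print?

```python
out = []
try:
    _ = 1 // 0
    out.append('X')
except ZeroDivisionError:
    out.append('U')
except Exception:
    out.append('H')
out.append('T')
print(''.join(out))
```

Execution trace: 'U' (except ZeroDivisionError) → 'T' (after the try/except). Output: UT

Answer: UT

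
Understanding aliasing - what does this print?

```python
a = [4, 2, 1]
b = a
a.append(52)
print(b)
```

Key concept: basic list aliasing.
Step by step:
`a = [4, 2, 1]` → a = [4, 2, 1]
`b = a` → b = [4, 2, 1] (same object as a)
`a.append(52)` → a = [4, 2, 1, 52] (same object as b); b = [4, 2, 1, 52] (same object as a)
`print(b)` → prints [4, 2, 1, 52]

Answer: [4, 2, 1, 52]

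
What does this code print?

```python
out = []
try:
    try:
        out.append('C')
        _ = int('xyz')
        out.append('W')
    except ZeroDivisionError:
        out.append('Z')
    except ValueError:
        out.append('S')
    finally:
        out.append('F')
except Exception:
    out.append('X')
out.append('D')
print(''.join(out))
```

Execution trace: 'C' (inner try body) → 'S' (inner except ValueError) → 'F' (inner finally) → 'D' (after the try/except). Output: CSFD

Answer: CSFD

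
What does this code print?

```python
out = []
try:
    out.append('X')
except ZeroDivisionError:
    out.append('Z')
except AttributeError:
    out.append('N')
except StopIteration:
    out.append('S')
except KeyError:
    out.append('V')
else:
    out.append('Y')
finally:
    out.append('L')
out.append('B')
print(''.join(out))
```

Execution trace: 'X' (try body, no exception) → 'Y' (else) → 'L' (finally) → 'B' (after the try/except). Output: XYLB

Answer: XYLB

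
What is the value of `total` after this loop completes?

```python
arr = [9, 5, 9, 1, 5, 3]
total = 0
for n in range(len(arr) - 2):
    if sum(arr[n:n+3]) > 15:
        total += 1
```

Count windows with sum > 15
`total` takes the values: 0 → 1

Answer: 1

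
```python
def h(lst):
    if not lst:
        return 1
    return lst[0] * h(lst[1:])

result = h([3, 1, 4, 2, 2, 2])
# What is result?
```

Product over [3, 1, 4, 2, 2, 2] = 3 * 1 * 4 * 2 * 2 * 2 = 96

Answer: 96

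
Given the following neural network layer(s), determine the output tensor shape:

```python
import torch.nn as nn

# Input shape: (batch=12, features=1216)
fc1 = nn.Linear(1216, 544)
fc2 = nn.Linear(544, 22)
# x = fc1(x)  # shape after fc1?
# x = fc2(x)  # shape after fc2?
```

Input: (12, 1216) -> after fc1: (12, 544) -> Output: (12, 22)

Answer: (12, 22)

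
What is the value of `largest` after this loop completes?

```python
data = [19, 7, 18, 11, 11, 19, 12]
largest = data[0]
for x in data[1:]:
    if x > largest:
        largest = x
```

Maximum of [19, 7, 18, 11, 11, 19, 12]
`largest` takes the values: 19

Answer: 19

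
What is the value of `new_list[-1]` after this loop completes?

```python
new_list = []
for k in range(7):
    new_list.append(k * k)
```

Last element of squares 0 to 6
`new_list` takes the values: [] → [0] → [0, 1] → [0, 1, 4] → [0, 1, 4, 9] → [0, 1, 4, 9, 16] → [0, 1, 4, 9, 16, 25] → [0, 1, 4, 9, 16, 25, 36]
So `new_list[-1]` = 36

Answer: 36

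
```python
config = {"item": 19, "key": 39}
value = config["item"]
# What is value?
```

Trace:
`config = {"item": 19, "key": 39}` → config = {'item': 19, 'key': 39}
`value = config["item"]` → value = 19
So value = 19

Answer: 19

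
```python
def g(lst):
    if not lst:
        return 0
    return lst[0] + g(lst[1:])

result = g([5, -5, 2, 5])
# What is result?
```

5 + (-5) + 2 + 5 + 0 = 7

Answer: 7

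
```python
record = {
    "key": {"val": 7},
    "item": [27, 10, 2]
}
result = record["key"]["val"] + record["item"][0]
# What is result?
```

Trace:
`record = { ...` → record = {'key': {'val': 7}, 'item': [27, 10, 2]}
`result = record["key"]["val"] + record["item"][0]` → result = 34
So result = 34

Answer: 34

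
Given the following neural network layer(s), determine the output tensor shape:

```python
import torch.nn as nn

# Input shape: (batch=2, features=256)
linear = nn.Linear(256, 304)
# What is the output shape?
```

Input: (2, 256) -> Output: (2, 304)

Answer: (2, 304)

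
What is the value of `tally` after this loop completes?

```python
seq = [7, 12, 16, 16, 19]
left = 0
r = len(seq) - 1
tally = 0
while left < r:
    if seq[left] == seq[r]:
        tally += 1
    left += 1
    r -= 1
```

Count matching pairs from ends
`tally` takes the values: 0

Answer: 0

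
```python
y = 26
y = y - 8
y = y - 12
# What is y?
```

Trace:
`y = 26` → y = 26
`y = y - 8` → y = 18
`y = y - 12` → y = 6
So y = 6

Answer: 6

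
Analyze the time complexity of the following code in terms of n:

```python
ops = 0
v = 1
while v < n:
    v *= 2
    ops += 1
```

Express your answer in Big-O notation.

Each loop level contributes: log n. Multiplying the contributions gives O(log n).

Answer: O(log n)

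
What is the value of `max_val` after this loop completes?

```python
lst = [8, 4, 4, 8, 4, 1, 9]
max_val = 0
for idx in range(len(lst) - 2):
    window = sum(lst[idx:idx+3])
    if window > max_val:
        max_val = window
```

Max sum of 3-element window in [8, 4, 4, 8, 4, 1, 9]
`max_val` takes the values: 0 → 16

Answer: 16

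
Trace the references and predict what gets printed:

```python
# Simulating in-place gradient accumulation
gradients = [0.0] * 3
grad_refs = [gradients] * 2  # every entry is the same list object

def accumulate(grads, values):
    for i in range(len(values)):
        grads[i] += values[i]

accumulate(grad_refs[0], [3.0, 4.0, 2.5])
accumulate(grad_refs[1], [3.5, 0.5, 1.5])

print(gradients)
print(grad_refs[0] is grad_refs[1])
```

Key concept: gradient accumulation aliasing.
Step by step:
`gradients = [0.0] * 3` → gradients = [0.0, 0.0, 0.0]
`grad_refs = [gradients] * 2` → grad_refs = [[0.0, 0.0, 0.0], [0.0, 0.0, 0.0]]
`accumulate(grad_refs[0], [3.0, 4.0, 2.5])` → gradients = [3.0, 4.0, 2.5]; grad_refs = [[3.0, 4.0, 2.5], [3.0, 4.0, 2.5]]
`accumulate(grad_refs[1], [3.5, 0.5, 1.5])` → gradients = [6.5, 4.5, 4.0]; grad_refs = [[6.5, 4.5, 4.0], [6.5, 4.5, 4.0]]
`print(gradients)` → prints [6.5, 4.5, 4.0]
`print(grad_refs[0] is grad_refs[1])` → prints True

Answer:
[6.5, 4.5, 4.0]
True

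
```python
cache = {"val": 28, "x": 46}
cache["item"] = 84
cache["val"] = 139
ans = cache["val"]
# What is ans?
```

Trace:
`cache = {"val": 28, "x": 46}` → cache = {'val': 28, 'x': 46}
`cache["item"] = 84` → cache = {'val': 28, 'x': 46, 'item': 84}
`cache["val"] = 139` → cache = {'val': 139, 'x': 46, 'item': 84}
`ans = cache["val"]` → ans = 139
So ans = 139

Answer: 139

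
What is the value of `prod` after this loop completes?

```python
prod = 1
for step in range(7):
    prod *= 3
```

3^7 = 2187
`prod` takes the values: 1 → 3 → 9 → 27 → 81 → 243 → 729 → 2187

Answer: 2187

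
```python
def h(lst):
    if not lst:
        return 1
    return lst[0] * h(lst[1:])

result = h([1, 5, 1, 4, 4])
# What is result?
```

Product over [1, 5, 1, 4, 4] = 1 * 5 * 1 * 4 * 4 = 80

Answer: 80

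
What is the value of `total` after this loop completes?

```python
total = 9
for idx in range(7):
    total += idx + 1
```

Start at 9, add 1 to 7 = 37
`total` takes the values: 9 → 10 → 12 → 15 → 19 → 24 → 30 → 37

Answer: 37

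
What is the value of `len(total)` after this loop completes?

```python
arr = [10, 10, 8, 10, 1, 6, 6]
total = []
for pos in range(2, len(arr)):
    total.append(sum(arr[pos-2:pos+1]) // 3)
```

Number of 3-element averages
`total` takes the values: [] → [9] → [9, 9] → [9, 9, 6] → [9, 9, 6, 5] → [9, 9, 6, 5, 4]
So `len(total)` = 5

Answer: 5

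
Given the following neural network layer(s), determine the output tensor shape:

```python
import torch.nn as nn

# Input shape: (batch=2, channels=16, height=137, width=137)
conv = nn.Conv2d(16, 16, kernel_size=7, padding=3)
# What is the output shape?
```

Input: (2, 16, 137, 137) -> Output: (2, 16, 137, 137)

Answer: (2, 16, 137, 137)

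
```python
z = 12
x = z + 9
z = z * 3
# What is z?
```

Trace:
`z = 12` → z = 12
`x = z + 9` → x = 21
`z = z * 3` → z = 36
So z = 36

Answer: 36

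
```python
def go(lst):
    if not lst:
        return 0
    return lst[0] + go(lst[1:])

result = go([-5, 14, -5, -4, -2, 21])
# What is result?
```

(-5) + 14 + (-5) + (-4) + (-2) + 21 + 0 = 19

Answer: 19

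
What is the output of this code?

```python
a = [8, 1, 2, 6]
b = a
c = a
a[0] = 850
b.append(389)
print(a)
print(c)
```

Key concept: multiple aliases.
Step by step:
`a = [8, 1, 2, 6]` → a = [8, 1, 2, 6]
`b = a` → b = [8, 1, 2, 6] (same object as a)
`c = a` → c = [8, 1, 2, 6] (same object as a, b)
`a[0] = 850` → a = [850, 1, 2, 6] (same object as b, c); b = [850, 1, 2, 6] (same object as a, c); c = [850, 1, 2, 6] (same object as a, b)
`b.append(389)` → a = [850, 1, 2, 6, 389] (same object as b, c); b = [850, 1, 2, 6, 389] (same object as a, c); c = [850, 1, 2, 6, 389] (same object as a, b)
`print(a)` → prints [850, 1, 2, 6, 389]
`print(c)` → prints [850, 1, 2, 6, 389]

Answer:
[850, 1, 2, 6, 389]
[850, 1, 2, 6, 389]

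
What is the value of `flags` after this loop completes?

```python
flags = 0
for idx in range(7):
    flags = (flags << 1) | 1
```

Build 7 consecutive 1-bits: 0b1111111
`flags` takes the values: 0 → 1 → 3 → 7 → 15 → 31 → 63 → 127

Answer: 127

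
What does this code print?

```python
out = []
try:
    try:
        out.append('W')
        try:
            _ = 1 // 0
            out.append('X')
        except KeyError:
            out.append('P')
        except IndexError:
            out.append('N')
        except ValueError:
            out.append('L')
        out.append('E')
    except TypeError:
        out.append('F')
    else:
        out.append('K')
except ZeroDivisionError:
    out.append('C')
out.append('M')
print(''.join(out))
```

Execution trace: 'W' (try body) → 'C' (outer except ZeroDivisionError) → 'M' (after the try/except). Output: WCM

Answer: WCM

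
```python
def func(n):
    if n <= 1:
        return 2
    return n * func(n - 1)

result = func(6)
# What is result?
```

func(6) = 6 * 5 * 4 * 3 * 2 * 2 = 1440

Answer: 1440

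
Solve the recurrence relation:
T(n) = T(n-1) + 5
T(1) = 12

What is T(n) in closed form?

Unrolling: T(n) = T(1) + 5·(n-1) = 12 + 5(n-1) = 5n + 7.

Answer: T(n) = 5n + 7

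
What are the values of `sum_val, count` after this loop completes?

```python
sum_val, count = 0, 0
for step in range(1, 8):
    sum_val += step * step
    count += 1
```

Sum of squares and count
`sum_val, count` takes the values: (0, 0) → (1, 0) → (1, 1) → (5, 1) → (5, 2) → (14, 2) → (14, 3) → (30, 3) → (30, 4) → (55, 4) → (55, 5) → (91, 5) → (91, 6) → (140, 6) → (140, 7)

Answer: 140, 7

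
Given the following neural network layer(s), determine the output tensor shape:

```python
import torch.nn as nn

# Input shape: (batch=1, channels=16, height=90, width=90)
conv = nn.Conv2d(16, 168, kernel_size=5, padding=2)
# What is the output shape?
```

Input: (1, 16, 90, 90) -> Output: (1, 168, 90, 90)

Answer: (1, 168, 90, 90)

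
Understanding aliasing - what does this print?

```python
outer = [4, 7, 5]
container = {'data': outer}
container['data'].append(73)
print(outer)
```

Key concept: dict holds reference to list.
Step by step:
`outer = [4, 7, 5]` → outer = [4, 7, 5]
`container = {'data': outer}` → container = {'data': [4, 7, 5]}
`container['data'].append(73)` → outer = [4, 7, 5, 73]; container = {'data': [4, 7, 5, 73]}
`print(outer)` → prints [4, 7, 5, 73]

Answer: [4, 7, 5, 73]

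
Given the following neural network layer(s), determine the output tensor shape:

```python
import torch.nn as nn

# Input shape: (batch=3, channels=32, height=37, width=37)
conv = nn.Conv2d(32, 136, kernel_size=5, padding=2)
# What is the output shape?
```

Input: (3, 32, 37, 37) -> Output: (3, 136, 37, 37)

Answer: (3, 136, 37, 37)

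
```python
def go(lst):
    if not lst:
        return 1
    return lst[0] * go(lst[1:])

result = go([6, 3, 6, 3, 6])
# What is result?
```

Product over [6, 3, 6, 3, 6] = 6 * 3 * 6 * 3 * 6 = 1944

Answer: 1944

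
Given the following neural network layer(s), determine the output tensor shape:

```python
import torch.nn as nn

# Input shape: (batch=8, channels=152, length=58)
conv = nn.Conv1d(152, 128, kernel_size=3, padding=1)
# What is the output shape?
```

Input: (8, 152, 58) -> Output: (8, 128, 58)

Answer: (8, 128, 58)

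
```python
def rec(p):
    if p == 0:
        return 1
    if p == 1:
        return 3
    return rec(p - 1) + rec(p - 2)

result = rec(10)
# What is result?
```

Build up from base cases: rec(0)=1, rec(1)=3, rec(2)=4, rec(3)=7, rec(4)=11, rec(5)=18, rec(6)=29, ..., rec(10)=199

Answer: 199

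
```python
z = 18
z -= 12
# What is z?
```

Trace:
`z = 18` → z = 18
`z -= 12` → z = 6
So z = 6

Answer: 6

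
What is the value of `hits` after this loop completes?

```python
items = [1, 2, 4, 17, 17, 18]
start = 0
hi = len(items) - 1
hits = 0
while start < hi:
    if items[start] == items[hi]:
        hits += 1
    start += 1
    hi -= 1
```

Count matching pairs from ends
`hits` takes the values: 0

Answer: 0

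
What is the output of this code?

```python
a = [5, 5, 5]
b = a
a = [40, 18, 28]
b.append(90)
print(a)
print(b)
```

Key concept: rebinding vs mutation: a is rebound to a new list, b still points at the original.
Step by step:
`a = [5, 5, 5]` → a = [5, 5, 5]
`b = a` → b = [5, 5, 5] (same object as a)
`a = [40, 18, 28]` → a = [40, 18, 28]
`b.append(90)` → b = [5, 5, 5, 90]
`print(a)` → prints [40, 18, 28]
`print(b)` → prints [5, 5, 5, 90]

Answer:
[40, 18, 28]
[5, 5, 5, 90]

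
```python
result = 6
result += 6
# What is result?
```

Trace:
`result = 6` → result = 6
`result += 6` → result = 12
So result = 12

Answer: 12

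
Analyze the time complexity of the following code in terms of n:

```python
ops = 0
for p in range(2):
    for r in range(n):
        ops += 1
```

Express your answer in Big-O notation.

Each loop level contributes: 1 × n. Multiplying the contributions gives O(n).

Answer: O(n)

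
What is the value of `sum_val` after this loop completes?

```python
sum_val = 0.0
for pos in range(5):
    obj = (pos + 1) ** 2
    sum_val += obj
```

Sum of squared losses 1² + 2² + ... + 5²
`sum_val` takes the values: 0.0 → 1.0 → 5.0 → 14.0 → 30.0 → 55.0

Answer: 55.0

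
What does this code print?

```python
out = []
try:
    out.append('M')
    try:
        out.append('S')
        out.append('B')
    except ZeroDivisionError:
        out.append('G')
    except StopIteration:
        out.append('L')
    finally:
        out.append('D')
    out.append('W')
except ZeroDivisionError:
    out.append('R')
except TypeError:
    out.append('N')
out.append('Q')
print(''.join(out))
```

Execution trace: 'M' (try body) → 'S' (inner try body) → 'B' (inner try body, no exception) → 'D' (inner finally) → 'W' (try body, no exception) → 'Q' (after the try/except). Output: MSBDWQ

Answer: MSBDWQ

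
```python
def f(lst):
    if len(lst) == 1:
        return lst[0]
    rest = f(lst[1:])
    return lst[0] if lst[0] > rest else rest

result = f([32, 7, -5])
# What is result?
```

Recursive max over [32, 7, -5] = 32

Answer: 32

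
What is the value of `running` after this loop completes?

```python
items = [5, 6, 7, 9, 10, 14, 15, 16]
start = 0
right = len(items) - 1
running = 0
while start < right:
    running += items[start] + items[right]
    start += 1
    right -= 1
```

Sum of pairs from ends
`running` takes the values: 0 → 21 → 42 → 63 → 82

Answer: 82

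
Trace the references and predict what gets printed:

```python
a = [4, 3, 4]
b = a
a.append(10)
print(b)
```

Key concept: basic list aliasing.
Step by step:
`a = [4, 3, 4]` → a = [4, 3, 4]
`b = a` → b = [4, 3, 4] (same object as a)
`a.append(10)` → a = [4, 3, 4, 10] (same object as b); b = [4, 3, 4, 10] (same object as a)
`print(b)` → prints [4, 3, 4, 10]

Answer: [4, 3, 4, 10]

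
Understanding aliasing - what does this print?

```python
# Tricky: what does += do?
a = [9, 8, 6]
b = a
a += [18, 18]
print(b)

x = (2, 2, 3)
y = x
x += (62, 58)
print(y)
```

Key concept: += behavior differs for mutable vs immutable.
Step by step:
`a = [9, 8, 6]` → a = [9, 8, 6]
`b = a` → b = [9, 8, 6] (same object as a)
`a += [18, 18]` → a = [9, 8, 6, 18, 18] (same object as b); b = [9, 8, 6, 18, 18] (same object as a)
`print(b)` → prints [9, 8, 6, 18, 18]
`x = (2, 2, 3)` → x = (2, 2, 3)
`y = x` → y = (2, 2, 3)
`x += (62, 58)` → x = (2, 2, 3, 62, 58)
`print(y)` → prints (2, 2, 3)

Answer:
[9, 8, 6, 18, 18]
(2, 2, 3)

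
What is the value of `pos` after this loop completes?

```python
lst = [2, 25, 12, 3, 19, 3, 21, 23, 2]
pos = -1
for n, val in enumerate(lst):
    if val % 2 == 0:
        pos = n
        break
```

First even number index in [2, 25, 12, 3, 19, 3, 21, 23, 2]
`pos` takes the values: -1 → 0

Answer: 0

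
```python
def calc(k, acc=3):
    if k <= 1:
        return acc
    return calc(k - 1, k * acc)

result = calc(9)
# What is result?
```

Accumulator trace (n, acc): (9, 3) -> (8, 27) -> (7, 216) -> (6, 1512) -> (5, 9072) -> (4, 45360) -> (3, 181440) -> (2, 544320) -> (1, 1088640) -> return 1088640

Answer: 1088640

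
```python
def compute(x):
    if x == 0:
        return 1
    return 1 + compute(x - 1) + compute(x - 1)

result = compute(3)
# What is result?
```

compute(x) = 1 + 2·compute(x-1), compute(0)=1. Closed form: (1+1)·2^3 - 1 = 15.

Answer: 15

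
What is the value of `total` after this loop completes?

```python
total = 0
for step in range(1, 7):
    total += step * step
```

Sum of squares 1² to 6² = 91
`total` takes the values: 0 → 1 → 5 → 14 → 30 → 55 → 91

Answer: 91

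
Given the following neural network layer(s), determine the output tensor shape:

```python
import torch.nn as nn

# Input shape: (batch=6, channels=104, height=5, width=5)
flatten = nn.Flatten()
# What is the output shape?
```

Input: (6, 104, 5, 5) -> Output: (6, 2600)

Answer: (6, 2600)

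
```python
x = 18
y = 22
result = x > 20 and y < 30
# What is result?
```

Trace:
`x = 18` → x = 18
`y = 22` → y = 22
`result = x > 20 and y < 30` → result = False
So result = False

Answer: False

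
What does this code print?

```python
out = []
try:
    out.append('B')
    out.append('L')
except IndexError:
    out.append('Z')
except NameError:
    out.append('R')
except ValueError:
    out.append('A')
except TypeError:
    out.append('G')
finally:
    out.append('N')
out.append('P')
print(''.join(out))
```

Execution trace: 'B' (try body) → 'L' (try body, no exception) → 'N' (finally) → 'P' (after the try/except). Output: BLNP

Answer: BLNP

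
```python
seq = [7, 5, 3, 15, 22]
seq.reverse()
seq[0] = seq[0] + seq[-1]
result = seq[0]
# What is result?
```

Trace:
`seq = [7, 5, 3, 15, 22]` → seq = [7, 5, 3, 15, 22]
`seq.reverse()` → seq = [22, 15, 3, 5, 7]
`seq[0] = seq[0] + seq[-1]` → seq = [29, 15, 3, 5, 7]
`result = seq[0]` → result = 29
So result = 29

Answer: 29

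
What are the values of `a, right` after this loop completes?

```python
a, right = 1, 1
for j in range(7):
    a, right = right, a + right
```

Fibonacci: after 7 iterations
`a, right` takes the values: (1, 1) → (1, 2) → (2, 3) → (3, 5) → (5, 8) → (8, 13) → (13, 21) → (21, 34)

Answer: 21, 34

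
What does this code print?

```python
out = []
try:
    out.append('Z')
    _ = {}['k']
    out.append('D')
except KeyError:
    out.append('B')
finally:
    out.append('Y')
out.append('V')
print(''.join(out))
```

Execution trace: 'Z' (try body) → 'B' (except KeyError) → 'Y' (finally) → 'V' (after the try/except). Output: ZBYV

Answer: ZBYV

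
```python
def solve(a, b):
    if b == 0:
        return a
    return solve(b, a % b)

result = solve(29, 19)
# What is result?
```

solve(29, 19) -> solve(19, 10) -> solve(10, 9) -> solve(9, 1) -> solve(1, 0) -> 1

Answer: 1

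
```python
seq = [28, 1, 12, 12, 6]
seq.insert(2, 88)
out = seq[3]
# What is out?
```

Trace:
`seq = [28, 1, 12, 12, 6]` → seq = [28, 1, 12, 12, 6]
`seq.insert(2, 88)` → seq = [28, 1, 88, 12, 12, 6]
`out = seq[3]` → out = 12
So out = 12

Answer: 12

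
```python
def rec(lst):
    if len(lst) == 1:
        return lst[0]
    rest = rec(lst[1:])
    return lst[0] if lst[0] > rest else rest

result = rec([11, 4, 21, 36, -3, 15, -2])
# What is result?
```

Recursive max over [11, 4, 21, 36, -3, 15, -2] = 36

Answer: 36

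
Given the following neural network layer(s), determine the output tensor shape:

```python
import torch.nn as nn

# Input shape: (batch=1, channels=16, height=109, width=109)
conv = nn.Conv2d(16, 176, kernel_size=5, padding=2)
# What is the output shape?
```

Input: (1, 16, 109, 109) -> Output: (1, 176, 109, 109)

Answer: (1, 176, 109, 109)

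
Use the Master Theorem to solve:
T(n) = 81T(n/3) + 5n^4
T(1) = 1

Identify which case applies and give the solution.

a=81, b=3, f(n)=5n^4. log_3(81) = 4. Since c=4 = 4, Case 2 applies: T(n) = Θ(n^log_b(a) · log n) = O(n^4 log n).

Answer: O(n^4 log n) - Case 2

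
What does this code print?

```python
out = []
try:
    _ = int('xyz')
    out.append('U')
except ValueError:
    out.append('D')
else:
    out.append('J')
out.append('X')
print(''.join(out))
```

Execution trace: 'D' (except ValueError) → 'X' (after the try/except). Output: DX

Answer: DX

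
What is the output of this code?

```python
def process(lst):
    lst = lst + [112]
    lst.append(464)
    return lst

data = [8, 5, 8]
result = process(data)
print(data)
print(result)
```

Key concept: rebinding parameter vs mutation.
Step by step:
`data = [8, 5, 8]` → data = [8, 5, 8]
`result = process(data)` → result = [8, 5, 8, 112, 464]
`print(data)` → prints [8, 5, 8]
`print(result)` → prints [8, 5, 8, 112, 464]

Answer:
[8, 5, 8]
[8, 5, 8, 112, 464]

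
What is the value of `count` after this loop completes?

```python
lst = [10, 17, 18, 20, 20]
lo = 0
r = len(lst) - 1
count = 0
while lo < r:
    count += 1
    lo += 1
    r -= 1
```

Iterations until pointers meet (list length 5)
`count` takes the values: 0 → 1 → 2

Answer: 2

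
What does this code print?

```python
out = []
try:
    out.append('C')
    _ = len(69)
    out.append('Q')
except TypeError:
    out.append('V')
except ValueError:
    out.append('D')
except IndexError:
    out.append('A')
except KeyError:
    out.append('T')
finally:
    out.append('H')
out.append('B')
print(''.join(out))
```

Execution trace: 'C' (try body) → 'V' (except TypeError) → 'H' (finally) → 'B' (after the try/except). Output: CVHB

Answer: CVHB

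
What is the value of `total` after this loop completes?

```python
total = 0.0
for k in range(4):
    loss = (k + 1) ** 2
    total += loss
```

Sum of squared losses 1² + 2² + ... + 4²
`total` takes the values: 0.0 → 1.0 → 5.0 → 14.0 → 30.0

Answer: 30.0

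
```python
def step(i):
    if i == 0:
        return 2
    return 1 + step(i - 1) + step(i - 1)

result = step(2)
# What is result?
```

step(i) = 1 + 2·step(i-1), step(0)=2. Closed form: (2+1)·2^2 - 1 = 11.

Answer: 11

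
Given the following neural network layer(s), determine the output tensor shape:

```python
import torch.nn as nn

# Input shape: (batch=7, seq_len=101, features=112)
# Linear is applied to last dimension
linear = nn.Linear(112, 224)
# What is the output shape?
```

Input: (7, 101, 112) -> Output: (7, 101, 224)

Answer: (7, 101, 224)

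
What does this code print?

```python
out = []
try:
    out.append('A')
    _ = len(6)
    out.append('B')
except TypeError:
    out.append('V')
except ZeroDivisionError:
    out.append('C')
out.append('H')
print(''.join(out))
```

Execution trace: 'A' (try body) → 'V' (except TypeError) → 'H' (after the try/except). Output: AVH

Answer: AVH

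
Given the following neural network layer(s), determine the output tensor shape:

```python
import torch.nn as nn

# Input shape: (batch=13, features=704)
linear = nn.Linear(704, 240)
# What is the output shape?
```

Input: (13, 704) -> Output: (13, 240)

Answer: (13, 240)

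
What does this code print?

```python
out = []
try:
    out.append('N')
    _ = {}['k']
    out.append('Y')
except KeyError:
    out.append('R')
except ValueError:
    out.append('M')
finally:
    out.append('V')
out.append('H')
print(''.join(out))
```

Execution trace: 'N' (try body) → 'R' (except KeyError) → 'V' (finally) → 'H' (after the try/except). Output: NRVH

Answer: NRVH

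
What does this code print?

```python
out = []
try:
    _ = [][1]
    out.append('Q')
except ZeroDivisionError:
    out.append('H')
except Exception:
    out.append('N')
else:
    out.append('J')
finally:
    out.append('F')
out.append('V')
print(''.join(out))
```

Execution trace: 'N' (except Exception) → 'F' (finally) → 'V' (after the try/except). Output: NFV

Answer: NFV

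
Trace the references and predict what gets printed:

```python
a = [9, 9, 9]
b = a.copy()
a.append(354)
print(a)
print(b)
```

Key concept: list.copy() creates independent copy.
Step by step:
`a = [9, 9, 9]` → a = [9, 9, 9]
`b = a.copy()` → b = [9, 9, 9]
`a.append(354)` → a = [9, 9, 9, 354]
`print(a)` → prints [9, 9, 9, 354]
`print(b)` → prints [9, 9, 9]

Answer:
[9, 9, 9, 354]
[9, 9, 9]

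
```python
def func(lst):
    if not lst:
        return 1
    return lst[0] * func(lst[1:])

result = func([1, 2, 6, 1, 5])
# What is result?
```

Product over [1, 2, 6, 1, 5] = 1 * 2 * 6 * 1 * 5 = 60

Answer: 60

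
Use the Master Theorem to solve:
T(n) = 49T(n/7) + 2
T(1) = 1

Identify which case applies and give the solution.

a=49, b=7, f(n)=2. log_7(49) = 2. Since c=0 < 2, Case 1 applies: T(n) = Θ(n^log_b(a)) = O(n^2).

Answer: O(n^2) - Case 1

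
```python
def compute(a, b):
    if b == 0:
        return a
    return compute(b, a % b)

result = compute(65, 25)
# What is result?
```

compute(65, 25) -> compute(25, 15) -> compute(15, 10) -> compute(10, 5) -> compute(5, 0) -> 5

Answer: 5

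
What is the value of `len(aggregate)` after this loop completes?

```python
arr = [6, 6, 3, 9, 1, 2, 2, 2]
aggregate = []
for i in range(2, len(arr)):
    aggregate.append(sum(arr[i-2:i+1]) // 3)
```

Number of 3-element averages
`aggregate` takes the values: [] → [5] → [5, 6] → [5, 6, 4] → [5, 6, 4, 4] → [5, 6, 4, 4, 1] → [5, 6, 4, 4, 1, 2]
So `len(aggregate)` = 6

Answer: 6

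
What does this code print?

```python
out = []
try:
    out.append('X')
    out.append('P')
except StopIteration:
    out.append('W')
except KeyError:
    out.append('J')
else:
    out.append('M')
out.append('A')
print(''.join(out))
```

Execution trace: 'X' (try body) → 'P' (try body, no exception) → 'M' (else) → 'A' (after the try/except). Output: XPMA

Answer: XPMA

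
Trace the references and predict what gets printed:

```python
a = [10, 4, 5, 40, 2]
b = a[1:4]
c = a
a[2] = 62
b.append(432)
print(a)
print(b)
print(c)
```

Key concept: slice vs alias.
Step by step:
`a = [10, 4, 5, 40, 2]` → a = [10, 4, 5, 40, 2]
`b = a[1:4]` → b = [4, 5, 40]
`c = a` → c = [10, 4, 5, 40, 2] (same object as a)
`a[2] = 62` → a = [10, 4, 62, 40, 2] (same object as c); c = [10, 4, 62, 40, 2] (same object as a)
`b.append(432)` → b = [4, 5, 40, 432]
`print(a)` → prints [10, 4, 62, 40, 2]
`print(b)` → prints [4, 5, 40, 432]
`print(c)` → prints [10, 4, 62, 40, 2]

Answer:
[10, 4, 62, 40, 2]
[4, 5, 40, 432]
[10, 4, 62, 40, 2]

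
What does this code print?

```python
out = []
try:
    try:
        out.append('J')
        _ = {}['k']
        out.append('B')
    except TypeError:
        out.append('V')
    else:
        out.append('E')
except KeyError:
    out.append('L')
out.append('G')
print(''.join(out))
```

Execution trace: 'J' (try body) → 'L' (outer except KeyError) → 'G' (after the try/except). Output: JLG

Answer: JLG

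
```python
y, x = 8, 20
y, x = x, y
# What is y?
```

Trace:
`y, x = 8, 20` → y = 8; x = 20
`y, x = x, y` → y = 20; x = 8
So y = 20

Answer: 20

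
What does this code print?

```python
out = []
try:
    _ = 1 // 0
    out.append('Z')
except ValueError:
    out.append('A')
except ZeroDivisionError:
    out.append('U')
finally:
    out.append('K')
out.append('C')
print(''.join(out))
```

Execution trace: 'U' (except ZeroDivisionError) → 'K' (finally) → 'C' (after the try/except). Output: UKC

Answer: UKC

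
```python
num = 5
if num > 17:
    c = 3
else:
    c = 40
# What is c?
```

Trace:
`num = 5` → num = 5
`if num > 17: ...` → num > 17 is False, take else branch → c = 40
So c = 40

Answer: 40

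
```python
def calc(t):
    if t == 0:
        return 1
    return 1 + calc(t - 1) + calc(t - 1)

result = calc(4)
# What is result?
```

calc(t) = 1 + 2·calc(t-1), calc(0)=1. Closed form: (1+1)·2^4 - 1 = 31.

Answer: 31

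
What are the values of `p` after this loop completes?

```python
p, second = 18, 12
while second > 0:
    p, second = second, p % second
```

GCD of 18 and 12
`p` takes the values: 18 → 12 → 6

Answer: 6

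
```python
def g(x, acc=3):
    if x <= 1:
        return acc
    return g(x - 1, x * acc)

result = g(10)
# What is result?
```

Accumulator trace (n, acc): (10, 3) -> (9, 30) -> (8, 270) -> (7, 2160) -> (6, 15120) -> (5, 90720) -> (4, 453600) -> (3, 1814400) -> (2, 5443200) -> (1, 10886400) -> return 10886400

Answer: 10886400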